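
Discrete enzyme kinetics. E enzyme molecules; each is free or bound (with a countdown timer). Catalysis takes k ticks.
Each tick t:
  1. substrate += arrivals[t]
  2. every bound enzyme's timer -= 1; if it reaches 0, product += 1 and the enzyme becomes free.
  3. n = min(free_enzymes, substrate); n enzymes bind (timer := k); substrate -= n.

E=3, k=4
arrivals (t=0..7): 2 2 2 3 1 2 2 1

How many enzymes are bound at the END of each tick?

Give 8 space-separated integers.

t=0: arr=2 -> substrate=0 bound=2 product=0
t=1: arr=2 -> substrate=1 bound=3 product=0
t=2: arr=2 -> substrate=3 bound=3 product=0
t=3: arr=3 -> substrate=6 bound=3 product=0
t=4: arr=1 -> substrate=5 bound=3 product=2
t=5: arr=2 -> substrate=6 bound=3 product=3
t=6: arr=2 -> substrate=8 bound=3 product=3
t=7: arr=1 -> substrate=9 bound=3 product=3

Answer: 2 3 3 3 3 3 3 3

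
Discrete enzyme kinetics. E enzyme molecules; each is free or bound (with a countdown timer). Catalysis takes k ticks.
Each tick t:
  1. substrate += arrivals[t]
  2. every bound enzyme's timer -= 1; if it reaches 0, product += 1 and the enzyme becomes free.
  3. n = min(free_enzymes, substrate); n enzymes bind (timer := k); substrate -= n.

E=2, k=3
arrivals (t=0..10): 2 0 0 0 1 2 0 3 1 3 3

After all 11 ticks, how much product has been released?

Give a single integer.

Answer: 5

Derivation:
t=0: arr=2 -> substrate=0 bound=2 product=0
t=1: arr=0 -> substrate=0 bound=2 product=0
t=2: arr=0 -> substrate=0 bound=2 product=0
t=3: arr=0 -> substrate=0 bound=0 product=2
t=4: arr=1 -> substrate=0 bound=1 product=2
t=5: arr=2 -> substrate=1 bound=2 product=2
t=6: arr=0 -> substrate=1 bound=2 product=2
t=7: arr=3 -> substrate=3 bound=2 product=3
t=8: arr=1 -> substrate=3 bound=2 product=4
t=9: arr=3 -> substrate=6 bound=2 product=4
t=10: arr=3 -> substrate=8 bound=2 product=5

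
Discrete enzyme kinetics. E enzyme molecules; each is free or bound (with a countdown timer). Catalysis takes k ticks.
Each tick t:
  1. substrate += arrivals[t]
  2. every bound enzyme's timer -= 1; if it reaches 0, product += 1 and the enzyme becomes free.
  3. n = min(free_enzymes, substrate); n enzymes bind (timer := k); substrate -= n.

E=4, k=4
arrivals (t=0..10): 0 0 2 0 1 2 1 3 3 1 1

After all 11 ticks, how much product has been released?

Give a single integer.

Answer: 6

Derivation:
t=0: arr=0 -> substrate=0 bound=0 product=0
t=1: arr=0 -> substrate=0 bound=0 product=0
t=2: arr=2 -> substrate=0 bound=2 product=0
t=3: arr=0 -> substrate=0 bound=2 product=0
t=4: arr=1 -> substrate=0 bound=3 product=0
t=5: arr=2 -> substrate=1 bound=4 product=0
t=6: arr=1 -> substrate=0 bound=4 product=2
t=7: arr=3 -> substrate=3 bound=4 product=2
t=8: arr=3 -> substrate=5 bound=4 product=3
t=9: arr=1 -> substrate=5 bound=4 product=4
t=10: arr=1 -> substrate=4 bound=4 product=6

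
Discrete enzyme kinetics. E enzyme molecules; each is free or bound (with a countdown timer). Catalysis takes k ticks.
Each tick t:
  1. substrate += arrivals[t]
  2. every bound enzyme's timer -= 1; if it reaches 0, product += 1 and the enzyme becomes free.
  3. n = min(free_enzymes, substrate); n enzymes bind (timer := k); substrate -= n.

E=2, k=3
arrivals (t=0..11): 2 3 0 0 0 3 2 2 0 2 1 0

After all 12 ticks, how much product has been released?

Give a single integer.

t=0: arr=2 -> substrate=0 bound=2 product=0
t=1: arr=3 -> substrate=3 bound=2 product=0
t=2: arr=0 -> substrate=3 bound=2 product=0
t=3: arr=0 -> substrate=1 bound=2 product=2
t=4: arr=0 -> substrate=1 bound=2 product=2
t=5: arr=3 -> substrate=4 bound=2 product=2
t=6: arr=2 -> substrate=4 bound=2 product=4
t=7: arr=2 -> substrate=6 bound=2 product=4
t=8: arr=0 -> substrate=6 bound=2 product=4
t=9: arr=2 -> substrate=6 bound=2 product=6
t=10: arr=1 -> substrate=7 bound=2 product=6
t=11: arr=0 -> substrate=7 bound=2 product=6

Answer: 6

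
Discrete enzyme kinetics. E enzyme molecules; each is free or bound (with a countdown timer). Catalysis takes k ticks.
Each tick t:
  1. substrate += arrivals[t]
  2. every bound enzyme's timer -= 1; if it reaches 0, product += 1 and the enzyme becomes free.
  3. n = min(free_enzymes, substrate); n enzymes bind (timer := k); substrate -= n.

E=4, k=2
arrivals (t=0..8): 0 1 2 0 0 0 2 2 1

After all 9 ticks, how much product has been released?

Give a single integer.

Answer: 5

Derivation:
t=0: arr=0 -> substrate=0 bound=0 product=0
t=1: arr=1 -> substrate=0 bound=1 product=0
t=2: arr=2 -> substrate=0 bound=3 product=0
t=3: arr=0 -> substrate=0 bound=2 product=1
t=4: arr=0 -> substrate=0 bound=0 product=3
t=5: arr=0 -> substrate=0 bound=0 product=3
t=6: arr=2 -> substrate=0 bound=2 product=3
t=7: arr=2 -> substrate=0 bound=4 product=3
t=8: arr=1 -> substrate=0 bound=3 product=5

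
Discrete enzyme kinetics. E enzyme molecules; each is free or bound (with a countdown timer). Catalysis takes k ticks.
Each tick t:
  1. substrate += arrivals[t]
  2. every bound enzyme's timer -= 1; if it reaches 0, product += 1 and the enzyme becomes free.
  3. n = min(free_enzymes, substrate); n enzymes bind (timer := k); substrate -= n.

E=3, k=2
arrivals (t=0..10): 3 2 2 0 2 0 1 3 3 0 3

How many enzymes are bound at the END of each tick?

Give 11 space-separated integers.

Answer: 3 3 3 3 3 3 1 3 3 3 3

Derivation:
t=0: arr=3 -> substrate=0 bound=3 product=0
t=1: arr=2 -> substrate=2 bound=3 product=0
t=2: arr=2 -> substrate=1 bound=3 product=3
t=3: arr=0 -> substrate=1 bound=3 product=3
t=4: arr=2 -> substrate=0 bound=3 product=6
t=5: arr=0 -> substrate=0 bound=3 product=6
t=6: arr=1 -> substrate=0 bound=1 product=9
t=7: arr=3 -> substrate=1 bound=3 product=9
t=8: arr=3 -> substrate=3 bound=3 product=10
t=9: arr=0 -> substrate=1 bound=3 product=12
t=10: arr=3 -> substrate=3 bound=3 product=13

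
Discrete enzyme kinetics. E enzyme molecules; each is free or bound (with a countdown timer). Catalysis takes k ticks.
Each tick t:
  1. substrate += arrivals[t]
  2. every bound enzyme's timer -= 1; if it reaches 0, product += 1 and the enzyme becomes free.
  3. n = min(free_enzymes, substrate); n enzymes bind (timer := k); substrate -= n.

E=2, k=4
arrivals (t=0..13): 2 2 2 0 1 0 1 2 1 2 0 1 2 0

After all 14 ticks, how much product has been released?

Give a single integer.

t=0: arr=2 -> substrate=0 bound=2 product=0
t=1: arr=2 -> substrate=2 bound=2 product=0
t=2: arr=2 -> substrate=4 bound=2 product=0
t=3: arr=0 -> substrate=4 bound=2 product=0
t=4: arr=1 -> substrate=3 bound=2 product=2
t=5: arr=0 -> substrate=3 bound=2 product=2
t=6: arr=1 -> substrate=4 bound=2 product=2
t=7: arr=2 -> substrate=6 bound=2 product=2
t=8: arr=1 -> substrate=5 bound=2 product=4
t=9: arr=2 -> substrate=7 bound=2 product=4
t=10: arr=0 -> substrate=7 bound=2 product=4
t=11: arr=1 -> substrate=8 bound=2 product=4
t=12: arr=2 -> substrate=8 bound=2 product=6
t=13: arr=0 -> substrate=8 bound=2 product=6

Answer: 6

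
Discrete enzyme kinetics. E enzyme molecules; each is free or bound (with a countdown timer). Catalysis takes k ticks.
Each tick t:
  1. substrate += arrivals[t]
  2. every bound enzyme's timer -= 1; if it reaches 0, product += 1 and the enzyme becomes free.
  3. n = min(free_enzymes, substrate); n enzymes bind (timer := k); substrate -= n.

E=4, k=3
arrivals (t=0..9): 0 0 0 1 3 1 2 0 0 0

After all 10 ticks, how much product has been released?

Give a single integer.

Answer: 5

Derivation:
t=0: arr=0 -> substrate=0 bound=0 product=0
t=1: arr=0 -> substrate=0 bound=0 product=0
t=2: arr=0 -> substrate=0 bound=0 product=0
t=3: arr=1 -> substrate=0 bound=1 product=0
t=4: arr=3 -> substrate=0 bound=4 product=0
t=5: arr=1 -> substrate=1 bound=4 product=0
t=6: arr=2 -> substrate=2 bound=4 product=1
t=7: arr=0 -> substrate=0 bound=3 product=4
t=8: arr=0 -> substrate=0 bound=3 product=4
t=9: arr=0 -> substrate=0 bound=2 product=5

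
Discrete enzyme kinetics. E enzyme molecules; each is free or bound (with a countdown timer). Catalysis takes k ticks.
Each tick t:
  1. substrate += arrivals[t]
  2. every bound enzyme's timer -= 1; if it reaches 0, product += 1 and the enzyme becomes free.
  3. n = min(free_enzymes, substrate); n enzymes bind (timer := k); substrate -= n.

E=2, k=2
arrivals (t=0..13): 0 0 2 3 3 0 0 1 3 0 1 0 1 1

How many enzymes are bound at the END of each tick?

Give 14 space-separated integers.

Answer: 0 0 2 2 2 2 2 2 2 2 2 2 2 2

Derivation:
t=0: arr=0 -> substrate=0 bound=0 product=0
t=1: arr=0 -> substrate=0 bound=0 product=0
t=2: arr=2 -> substrate=0 bound=2 product=0
t=3: arr=3 -> substrate=3 bound=2 product=0
t=4: arr=3 -> substrate=4 bound=2 product=2
t=5: arr=0 -> substrate=4 bound=2 product=2
t=6: arr=0 -> substrate=2 bound=2 product=4
t=7: arr=1 -> substrate=3 bound=2 product=4
t=8: arr=3 -> substrate=4 bound=2 product=6
t=9: arr=0 -> substrate=4 bound=2 product=6
t=10: arr=1 -> substrate=3 bound=2 product=8
t=11: arr=0 -> substrate=3 bound=2 product=8
t=12: arr=1 -> substrate=2 bound=2 product=10
t=13: arr=1 -> substrate=3 bound=2 product=10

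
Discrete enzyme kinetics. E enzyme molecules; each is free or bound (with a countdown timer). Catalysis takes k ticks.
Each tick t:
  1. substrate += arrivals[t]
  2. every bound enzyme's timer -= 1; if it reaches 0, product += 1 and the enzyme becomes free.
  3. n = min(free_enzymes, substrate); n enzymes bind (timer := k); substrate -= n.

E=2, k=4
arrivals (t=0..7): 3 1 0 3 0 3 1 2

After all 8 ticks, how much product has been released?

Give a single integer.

t=0: arr=3 -> substrate=1 bound=2 product=0
t=1: arr=1 -> substrate=2 bound=2 product=0
t=2: arr=0 -> substrate=2 bound=2 product=0
t=3: arr=3 -> substrate=5 bound=2 product=0
t=4: arr=0 -> substrate=3 bound=2 product=2
t=5: arr=3 -> substrate=6 bound=2 product=2
t=6: arr=1 -> substrate=7 bound=2 product=2
t=7: arr=2 -> substrate=9 bound=2 product=2

Answer: 2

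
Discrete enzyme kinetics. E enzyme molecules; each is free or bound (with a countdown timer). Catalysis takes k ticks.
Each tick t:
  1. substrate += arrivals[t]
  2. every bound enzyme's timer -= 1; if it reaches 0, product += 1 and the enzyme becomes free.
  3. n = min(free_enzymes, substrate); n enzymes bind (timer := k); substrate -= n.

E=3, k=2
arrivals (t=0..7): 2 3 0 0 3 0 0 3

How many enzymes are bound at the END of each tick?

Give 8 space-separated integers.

t=0: arr=2 -> substrate=0 bound=2 product=0
t=1: arr=3 -> substrate=2 bound=3 product=0
t=2: arr=0 -> substrate=0 bound=3 product=2
t=3: arr=0 -> substrate=0 bound=2 product=3
t=4: arr=3 -> substrate=0 bound=3 product=5
t=5: arr=0 -> substrate=0 bound=3 product=5
t=6: arr=0 -> substrate=0 bound=0 product=8
t=7: arr=3 -> substrate=0 bound=3 product=8

Answer: 2 3 3 2 3 3 0 3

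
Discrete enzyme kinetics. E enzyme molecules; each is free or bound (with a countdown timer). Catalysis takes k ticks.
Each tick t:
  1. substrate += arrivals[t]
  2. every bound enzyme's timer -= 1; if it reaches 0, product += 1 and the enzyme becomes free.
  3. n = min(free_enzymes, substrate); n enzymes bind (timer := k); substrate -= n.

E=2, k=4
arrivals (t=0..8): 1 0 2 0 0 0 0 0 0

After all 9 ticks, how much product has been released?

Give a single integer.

Answer: 3

Derivation:
t=0: arr=1 -> substrate=0 bound=1 product=0
t=1: arr=0 -> substrate=0 bound=1 product=0
t=2: arr=2 -> substrate=1 bound=2 product=0
t=3: arr=0 -> substrate=1 bound=2 product=0
t=4: arr=0 -> substrate=0 bound=2 product=1
t=5: arr=0 -> substrate=0 bound=2 product=1
t=6: arr=0 -> substrate=0 bound=1 product=2
t=7: arr=0 -> substrate=0 bound=1 product=2
t=8: arr=0 -> substrate=0 bound=0 product=3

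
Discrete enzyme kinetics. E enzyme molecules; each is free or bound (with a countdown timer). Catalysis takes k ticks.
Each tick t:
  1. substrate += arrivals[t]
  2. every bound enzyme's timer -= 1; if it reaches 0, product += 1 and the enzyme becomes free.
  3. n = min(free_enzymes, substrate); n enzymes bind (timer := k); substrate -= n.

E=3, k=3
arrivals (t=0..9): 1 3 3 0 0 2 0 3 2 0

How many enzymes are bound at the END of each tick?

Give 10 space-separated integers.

Answer: 1 3 3 3 3 3 3 3 3 3

Derivation:
t=0: arr=1 -> substrate=0 bound=1 product=0
t=1: arr=3 -> substrate=1 bound=3 product=0
t=2: arr=3 -> substrate=4 bound=3 product=0
t=3: arr=0 -> substrate=3 bound=3 product=1
t=4: arr=0 -> substrate=1 bound=3 product=3
t=5: arr=2 -> substrate=3 bound=3 product=3
t=6: arr=0 -> substrate=2 bound=3 product=4
t=7: arr=3 -> substrate=3 bound=3 product=6
t=8: arr=2 -> substrate=5 bound=3 product=6
t=9: arr=0 -> substrate=4 bound=3 product=7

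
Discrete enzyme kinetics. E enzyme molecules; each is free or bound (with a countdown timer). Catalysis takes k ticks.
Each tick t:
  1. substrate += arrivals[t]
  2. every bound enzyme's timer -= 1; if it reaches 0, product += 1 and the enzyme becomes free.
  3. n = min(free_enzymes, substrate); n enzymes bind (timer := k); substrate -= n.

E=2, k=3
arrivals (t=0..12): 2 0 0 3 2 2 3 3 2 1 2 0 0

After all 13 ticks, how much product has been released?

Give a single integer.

Answer: 8

Derivation:
t=0: arr=2 -> substrate=0 bound=2 product=0
t=1: arr=0 -> substrate=0 bound=2 product=0
t=2: arr=0 -> substrate=0 bound=2 product=0
t=3: arr=3 -> substrate=1 bound=2 product=2
t=4: arr=2 -> substrate=3 bound=2 product=2
t=5: arr=2 -> substrate=5 bound=2 product=2
t=6: arr=3 -> substrate=6 bound=2 product=4
t=7: arr=3 -> substrate=9 bound=2 product=4
t=8: arr=2 -> substrate=11 bound=2 product=4
t=9: arr=1 -> substrate=10 bound=2 product=6
t=10: arr=2 -> substrate=12 bound=2 product=6
t=11: arr=0 -> substrate=12 bound=2 product=6
t=12: arr=0 -> substrate=10 bound=2 product=8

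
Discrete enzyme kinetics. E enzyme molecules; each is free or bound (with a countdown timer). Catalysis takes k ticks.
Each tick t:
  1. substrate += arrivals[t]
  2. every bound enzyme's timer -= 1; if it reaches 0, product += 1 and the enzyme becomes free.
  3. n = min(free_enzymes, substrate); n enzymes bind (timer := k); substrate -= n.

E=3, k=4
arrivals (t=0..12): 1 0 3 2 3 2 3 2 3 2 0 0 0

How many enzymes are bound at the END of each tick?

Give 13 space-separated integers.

t=0: arr=1 -> substrate=0 bound=1 product=0
t=1: arr=0 -> substrate=0 bound=1 product=0
t=2: arr=3 -> substrate=1 bound=3 product=0
t=3: arr=2 -> substrate=3 bound=3 product=0
t=4: arr=3 -> substrate=5 bound=3 product=1
t=5: arr=2 -> substrate=7 bound=3 product=1
t=6: arr=3 -> substrate=8 bound=3 product=3
t=7: arr=2 -> substrate=10 bound=3 product=3
t=8: arr=3 -> substrate=12 bound=3 product=4
t=9: arr=2 -> substrate=14 bound=3 product=4
t=10: arr=0 -> substrate=12 bound=3 product=6
t=11: arr=0 -> substrate=12 bound=3 product=6
t=12: arr=0 -> substrate=11 bound=3 product=7

Answer: 1 1 3 3 3 3 3 3 3 3 3 3 3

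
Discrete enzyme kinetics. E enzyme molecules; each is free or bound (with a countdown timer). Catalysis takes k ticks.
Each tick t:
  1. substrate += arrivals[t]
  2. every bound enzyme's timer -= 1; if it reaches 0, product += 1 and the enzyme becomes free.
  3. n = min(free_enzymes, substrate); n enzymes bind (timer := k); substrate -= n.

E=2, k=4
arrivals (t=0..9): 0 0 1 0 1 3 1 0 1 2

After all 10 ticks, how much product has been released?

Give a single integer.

t=0: arr=0 -> substrate=0 bound=0 product=0
t=1: arr=0 -> substrate=0 bound=0 product=0
t=2: arr=1 -> substrate=0 bound=1 product=0
t=3: arr=0 -> substrate=0 bound=1 product=0
t=4: arr=1 -> substrate=0 bound=2 product=0
t=5: arr=3 -> substrate=3 bound=2 product=0
t=6: arr=1 -> substrate=3 bound=2 product=1
t=7: arr=0 -> substrate=3 bound=2 product=1
t=8: arr=1 -> substrate=3 bound=2 product=2
t=9: arr=2 -> substrate=5 bound=2 product=2

Answer: 2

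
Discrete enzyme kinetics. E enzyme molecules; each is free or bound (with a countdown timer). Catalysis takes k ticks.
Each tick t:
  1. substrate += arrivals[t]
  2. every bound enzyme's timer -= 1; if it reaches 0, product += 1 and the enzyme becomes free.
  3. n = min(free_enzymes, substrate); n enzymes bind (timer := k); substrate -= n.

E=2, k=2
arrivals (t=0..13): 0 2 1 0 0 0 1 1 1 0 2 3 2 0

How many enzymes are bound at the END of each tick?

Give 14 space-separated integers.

Answer: 0 2 2 1 1 0 1 2 2 1 2 2 2 2

Derivation:
t=0: arr=0 -> substrate=0 bound=0 product=0
t=1: arr=2 -> substrate=0 bound=2 product=0
t=2: arr=1 -> substrate=1 bound=2 product=0
t=3: arr=0 -> substrate=0 bound=1 product=2
t=4: arr=0 -> substrate=0 bound=1 product=2
t=5: arr=0 -> substrate=0 bound=0 product=3
t=6: arr=1 -> substrate=0 bound=1 product=3
t=7: arr=1 -> substrate=0 bound=2 product=3
t=8: arr=1 -> substrate=0 bound=2 product=4
t=9: arr=0 -> substrate=0 bound=1 product=5
t=10: arr=2 -> substrate=0 bound=2 product=6
t=11: arr=3 -> substrate=3 bound=2 product=6
t=12: arr=2 -> substrate=3 bound=2 product=8
t=13: arr=0 -> substrate=3 bound=2 product=8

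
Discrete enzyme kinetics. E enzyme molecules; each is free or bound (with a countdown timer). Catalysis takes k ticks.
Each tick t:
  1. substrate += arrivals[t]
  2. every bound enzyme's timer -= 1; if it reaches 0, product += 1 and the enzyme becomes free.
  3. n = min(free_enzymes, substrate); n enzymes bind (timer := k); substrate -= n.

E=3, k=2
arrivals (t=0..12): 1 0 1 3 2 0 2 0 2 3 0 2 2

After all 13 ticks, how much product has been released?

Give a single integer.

t=0: arr=1 -> substrate=0 bound=1 product=0
t=1: arr=0 -> substrate=0 bound=1 product=0
t=2: arr=1 -> substrate=0 bound=1 product=1
t=3: arr=3 -> substrate=1 bound=3 product=1
t=4: arr=2 -> substrate=2 bound=3 product=2
t=5: arr=0 -> substrate=0 bound=3 product=4
t=6: arr=2 -> substrate=1 bound=3 product=5
t=7: arr=0 -> substrate=0 bound=2 product=7
t=8: arr=2 -> substrate=0 bound=3 product=8
t=9: arr=3 -> substrate=2 bound=3 product=9
t=10: arr=0 -> substrate=0 bound=3 product=11
t=11: arr=2 -> substrate=1 bound=3 product=12
t=12: arr=2 -> substrate=1 bound=3 product=14

Answer: 14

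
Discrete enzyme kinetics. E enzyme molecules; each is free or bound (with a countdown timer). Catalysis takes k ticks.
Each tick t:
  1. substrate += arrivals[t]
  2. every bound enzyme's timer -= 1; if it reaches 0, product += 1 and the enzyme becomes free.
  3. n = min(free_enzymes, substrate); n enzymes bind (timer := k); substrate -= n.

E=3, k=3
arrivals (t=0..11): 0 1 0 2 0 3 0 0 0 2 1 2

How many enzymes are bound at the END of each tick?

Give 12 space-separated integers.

t=0: arr=0 -> substrate=0 bound=0 product=0
t=1: arr=1 -> substrate=0 bound=1 product=0
t=2: arr=0 -> substrate=0 bound=1 product=0
t=3: arr=2 -> substrate=0 bound=3 product=0
t=4: arr=0 -> substrate=0 bound=2 product=1
t=5: arr=3 -> substrate=2 bound=3 product=1
t=6: arr=0 -> substrate=0 bound=3 product=3
t=7: arr=0 -> substrate=0 bound=3 product=3
t=8: arr=0 -> substrate=0 bound=2 product=4
t=9: arr=2 -> substrate=0 bound=2 product=6
t=10: arr=1 -> substrate=0 bound=3 product=6
t=11: arr=2 -> substrate=2 bound=3 product=6

Answer: 0 1 1 3 2 3 3 3 2 2 3 3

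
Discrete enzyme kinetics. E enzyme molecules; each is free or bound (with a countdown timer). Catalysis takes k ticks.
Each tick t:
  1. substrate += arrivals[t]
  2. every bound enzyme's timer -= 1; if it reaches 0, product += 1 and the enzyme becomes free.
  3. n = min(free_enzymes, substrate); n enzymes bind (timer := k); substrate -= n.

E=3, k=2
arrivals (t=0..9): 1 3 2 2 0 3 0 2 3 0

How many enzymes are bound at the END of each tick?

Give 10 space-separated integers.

Answer: 1 3 3 3 3 3 3 3 3 3

Derivation:
t=0: arr=1 -> substrate=0 bound=1 product=0
t=1: arr=3 -> substrate=1 bound=3 product=0
t=2: arr=2 -> substrate=2 bound=3 product=1
t=3: arr=2 -> substrate=2 bound=3 product=3
t=4: arr=0 -> substrate=1 bound=3 product=4
t=5: arr=3 -> substrate=2 bound=3 product=6
t=6: arr=0 -> substrate=1 bound=3 product=7
t=7: arr=2 -> substrate=1 bound=3 product=9
t=8: arr=3 -> substrate=3 bound=3 product=10
t=9: arr=0 -> substrate=1 bound=3 product=12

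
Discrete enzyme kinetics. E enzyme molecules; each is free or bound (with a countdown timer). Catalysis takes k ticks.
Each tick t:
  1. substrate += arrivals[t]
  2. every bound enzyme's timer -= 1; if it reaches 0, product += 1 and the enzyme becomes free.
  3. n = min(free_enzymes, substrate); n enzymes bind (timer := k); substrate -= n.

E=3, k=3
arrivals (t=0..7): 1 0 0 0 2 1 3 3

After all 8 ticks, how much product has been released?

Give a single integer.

t=0: arr=1 -> substrate=0 bound=1 product=0
t=1: arr=0 -> substrate=0 bound=1 product=0
t=2: arr=0 -> substrate=0 bound=1 product=0
t=3: arr=0 -> substrate=0 bound=0 product=1
t=4: arr=2 -> substrate=0 bound=2 product=1
t=5: arr=1 -> substrate=0 bound=3 product=1
t=6: arr=3 -> substrate=3 bound=3 product=1
t=7: arr=3 -> substrate=4 bound=3 product=3

Answer: 3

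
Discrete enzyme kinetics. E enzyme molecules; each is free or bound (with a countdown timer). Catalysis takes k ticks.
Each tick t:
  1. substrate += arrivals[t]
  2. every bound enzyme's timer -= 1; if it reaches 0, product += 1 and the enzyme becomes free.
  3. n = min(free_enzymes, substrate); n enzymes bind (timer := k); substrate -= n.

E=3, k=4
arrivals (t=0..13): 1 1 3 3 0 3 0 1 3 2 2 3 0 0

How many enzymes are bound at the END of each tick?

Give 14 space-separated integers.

t=0: arr=1 -> substrate=0 bound=1 product=0
t=1: arr=1 -> substrate=0 bound=2 product=0
t=2: arr=3 -> substrate=2 bound=3 product=0
t=3: arr=3 -> substrate=5 bound=3 product=0
t=4: arr=0 -> substrate=4 bound=3 product=1
t=5: arr=3 -> substrate=6 bound=3 product=2
t=6: arr=0 -> substrate=5 bound=3 product=3
t=7: arr=1 -> substrate=6 bound=3 product=3
t=8: arr=3 -> substrate=8 bound=3 product=4
t=9: arr=2 -> substrate=9 bound=3 product=5
t=10: arr=2 -> substrate=10 bound=3 product=6
t=11: arr=3 -> substrate=13 bound=3 product=6
t=12: arr=0 -> substrate=12 bound=3 product=7
t=13: arr=0 -> substrate=11 bound=3 product=8

Answer: 1 2 3 3 3 3 3 3 3 3 3 3 3 3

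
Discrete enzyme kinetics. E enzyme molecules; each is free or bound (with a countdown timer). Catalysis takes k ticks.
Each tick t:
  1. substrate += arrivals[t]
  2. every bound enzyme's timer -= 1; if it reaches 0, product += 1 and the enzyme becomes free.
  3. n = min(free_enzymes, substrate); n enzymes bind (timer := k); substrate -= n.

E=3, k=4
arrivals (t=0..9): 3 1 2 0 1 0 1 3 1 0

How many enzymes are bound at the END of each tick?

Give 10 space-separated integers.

Answer: 3 3 3 3 3 3 3 3 3 3

Derivation:
t=0: arr=3 -> substrate=0 bound=3 product=0
t=1: arr=1 -> substrate=1 bound=3 product=0
t=2: arr=2 -> substrate=3 bound=3 product=0
t=3: arr=0 -> substrate=3 bound=3 product=0
t=4: arr=1 -> substrate=1 bound=3 product=3
t=5: arr=0 -> substrate=1 bound=3 product=3
t=6: arr=1 -> substrate=2 bound=3 product=3
t=7: arr=3 -> substrate=5 bound=3 product=3
t=8: arr=1 -> substrate=3 bound=3 product=6
t=9: arr=0 -> substrate=3 bound=3 product=6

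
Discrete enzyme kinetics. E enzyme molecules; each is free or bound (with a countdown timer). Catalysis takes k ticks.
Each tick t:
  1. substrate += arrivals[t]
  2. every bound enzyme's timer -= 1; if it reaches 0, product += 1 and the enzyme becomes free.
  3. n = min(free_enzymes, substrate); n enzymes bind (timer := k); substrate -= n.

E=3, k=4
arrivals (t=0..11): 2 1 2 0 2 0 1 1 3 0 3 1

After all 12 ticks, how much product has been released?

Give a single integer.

t=0: arr=2 -> substrate=0 bound=2 product=0
t=1: arr=1 -> substrate=0 bound=3 product=0
t=2: arr=2 -> substrate=2 bound=3 product=0
t=3: arr=0 -> substrate=2 bound=3 product=0
t=4: arr=2 -> substrate=2 bound=3 product=2
t=5: arr=0 -> substrate=1 bound=3 product=3
t=6: arr=1 -> substrate=2 bound=3 product=3
t=7: arr=1 -> substrate=3 bound=3 product=3
t=8: arr=3 -> substrate=4 bound=3 product=5
t=9: arr=0 -> substrate=3 bound=3 product=6
t=10: arr=3 -> substrate=6 bound=3 product=6
t=11: arr=1 -> substrate=7 bound=3 product=6

Answer: 6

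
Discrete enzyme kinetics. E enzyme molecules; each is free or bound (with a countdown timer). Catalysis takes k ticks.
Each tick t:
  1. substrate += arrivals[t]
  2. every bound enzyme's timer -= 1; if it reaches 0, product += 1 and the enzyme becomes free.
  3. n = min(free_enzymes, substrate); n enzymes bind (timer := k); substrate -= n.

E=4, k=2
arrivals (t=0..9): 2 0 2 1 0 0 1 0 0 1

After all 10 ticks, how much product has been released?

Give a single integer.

Answer: 6

Derivation:
t=0: arr=2 -> substrate=0 bound=2 product=0
t=1: arr=0 -> substrate=0 bound=2 product=0
t=2: arr=2 -> substrate=0 bound=2 product=2
t=3: arr=1 -> substrate=0 bound=3 product=2
t=4: arr=0 -> substrate=0 bound=1 product=4
t=5: arr=0 -> substrate=0 bound=0 product=5
t=6: arr=1 -> substrate=0 bound=1 product=5
t=7: arr=0 -> substrate=0 bound=1 product=5
t=8: arr=0 -> substrate=0 bound=0 product=6
t=9: arr=1 -> substrate=0 bound=1 product=6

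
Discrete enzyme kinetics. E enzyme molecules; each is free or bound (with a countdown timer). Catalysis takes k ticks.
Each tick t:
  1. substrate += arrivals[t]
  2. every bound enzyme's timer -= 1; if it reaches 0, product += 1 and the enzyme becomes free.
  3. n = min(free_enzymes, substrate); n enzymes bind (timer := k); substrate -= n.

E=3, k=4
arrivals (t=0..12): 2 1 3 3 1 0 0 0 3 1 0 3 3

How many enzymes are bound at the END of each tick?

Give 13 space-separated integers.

Answer: 2 3 3 3 3 3 3 3 3 3 3 3 3

Derivation:
t=0: arr=2 -> substrate=0 bound=2 product=0
t=1: arr=1 -> substrate=0 bound=3 product=0
t=2: arr=3 -> substrate=3 bound=3 product=0
t=3: arr=3 -> substrate=6 bound=3 product=0
t=4: arr=1 -> substrate=5 bound=3 product=2
t=5: arr=0 -> substrate=4 bound=3 product=3
t=6: arr=0 -> substrate=4 bound=3 product=3
t=7: arr=0 -> substrate=4 bound=3 product=3
t=8: arr=3 -> substrate=5 bound=3 product=5
t=9: arr=1 -> substrate=5 bound=3 product=6
t=10: arr=0 -> substrate=5 bound=3 product=6
t=11: arr=3 -> substrate=8 bound=3 product=6
t=12: arr=3 -> substrate=9 bound=3 product=8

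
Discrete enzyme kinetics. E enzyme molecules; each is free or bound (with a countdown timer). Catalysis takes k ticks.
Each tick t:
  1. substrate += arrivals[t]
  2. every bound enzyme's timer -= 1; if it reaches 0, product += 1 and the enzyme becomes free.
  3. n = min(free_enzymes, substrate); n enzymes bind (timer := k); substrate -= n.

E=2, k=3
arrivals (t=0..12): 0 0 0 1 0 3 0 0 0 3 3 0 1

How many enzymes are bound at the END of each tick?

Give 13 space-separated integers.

Answer: 0 0 0 1 1 2 2 2 2 2 2 2 2

Derivation:
t=0: arr=0 -> substrate=0 bound=0 product=0
t=1: arr=0 -> substrate=0 bound=0 product=0
t=2: arr=0 -> substrate=0 bound=0 product=0
t=3: arr=1 -> substrate=0 bound=1 product=0
t=4: arr=0 -> substrate=0 bound=1 product=0
t=5: arr=3 -> substrate=2 bound=2 product=0
t=6: arr=0 -> substrate=1 bound=2 product=1
t=7: arr=0 -> substrate=1 bound=2 product=1
t=8: arr=0 -> substrate=0 bound=2 product=2
t=9: arr=3 -> substrate=2 bound=2 product=3
t=10: arr=3 -> substrate=5 bound=2 product=3
t=11: arr=0 -> substrate=4 bound=2 product=4
t=12: arr=1 -> substrate=4 bound=2 product=5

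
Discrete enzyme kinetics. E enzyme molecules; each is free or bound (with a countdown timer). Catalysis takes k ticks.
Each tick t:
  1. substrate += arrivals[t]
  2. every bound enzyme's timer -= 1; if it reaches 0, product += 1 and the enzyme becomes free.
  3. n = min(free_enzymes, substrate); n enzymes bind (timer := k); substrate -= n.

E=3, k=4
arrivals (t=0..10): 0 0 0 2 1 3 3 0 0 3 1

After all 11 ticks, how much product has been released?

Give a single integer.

Answer: 3

Derivation:
t=0: arr=0 -> substrate=0 bound=0 product=0
t=1: arr=0 -> substrate=0 bound=0 product=0
t=2: arr=0 -> substrate=0 bound=0 product=0
t=3: arr=2 -> substrate=0 bound=2 product=0
t=4: arr=1 -> substrate=0 bound=3 product=0
t=5: arr=3 -> substrate=3 bound=3 product=0
t=6: arr=3 -> substrate=6 bound=3 product=0
t=7: arr=0 -> substrate=4 bound=3 product=2
t=8: arr=0 -> substrate=3 bound=3 product=3
t=9: arr=3 -> substrate=6 bound=3 product=3
t=10: arr=1 -> substrate=7 bound=3 product=3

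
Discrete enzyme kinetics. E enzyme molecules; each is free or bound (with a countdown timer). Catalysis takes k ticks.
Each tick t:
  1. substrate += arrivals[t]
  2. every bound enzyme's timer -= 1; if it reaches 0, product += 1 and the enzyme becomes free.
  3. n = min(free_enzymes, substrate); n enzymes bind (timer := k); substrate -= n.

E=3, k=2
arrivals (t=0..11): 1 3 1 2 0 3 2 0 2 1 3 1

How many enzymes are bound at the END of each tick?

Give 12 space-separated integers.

Answer: 1 3 3 3 3 3 3 3 3 3 3 3

Derivation:
t=0: arr=1 -> substrate=0 bound=1 product=0
t=1: arr=3 -> substrate=1 bound=3 product=0
t=2: arr=1 -> substrate=1 bound=3 product=1
t=3: arr=2 -> substrate=1 bound=3 product=3
t=4: arr=0 -> substrate=0 bound=3 product=4
t=5: arr=3 -> substrate=1 bound=3 product=6
t=6: arr=2 -> substrate=2 bound=3 product=7
t=7: arr=0 -> substrate=0 bound=3 product=9
t=8: arr=2 -> substrate=1 bound=3 product=10
t=9: arr=1 -> substrate=0 bound=3 product=12
t=10: arr=3 -> substrate=2 bound=3 product=13
t=11: arr=1 -> substrate=1 bound=3 product=15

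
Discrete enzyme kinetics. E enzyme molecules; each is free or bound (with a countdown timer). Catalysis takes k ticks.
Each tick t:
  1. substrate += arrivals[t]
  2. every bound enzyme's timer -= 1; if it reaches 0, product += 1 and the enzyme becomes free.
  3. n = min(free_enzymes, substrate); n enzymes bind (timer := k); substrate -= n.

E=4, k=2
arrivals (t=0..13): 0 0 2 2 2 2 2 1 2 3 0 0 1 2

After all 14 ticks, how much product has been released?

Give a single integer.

Answer: 16

Derivation:
t=0: arr=0 -> substrate=0 bound=0 product=0
t=1: arr=0 -> substrate=0 bound=0 product=0
t=2: arr=2 -> substrate=0 bound=2 product=0
t=3: arr=2 -> substrate=0 bound=4 product=0
t=4: arr=2 -> substrate=0 bound=4 product=2
t=5: arr=2 -> substrate=0 bound=4 product=4
t=6: arr=2 -> substrate=0 bound=4 product=6
t=7: arr=1 -> substrate=0 bound=3 product=8
t=8: arr=2 -> substrate=0 bound=3 product=10
t=9: arr=3 -> substrate=1 bound=4 product=11
t=10: arr=0 -> substrate=0 bound=3 product=13
t=11: arr=0 -> substrate=0 bound=1 product=15
t=12: arr=1 -> substrate=0 bound=1 product=16
t=13: arr=2 -> substrate=0 bound=3 product=16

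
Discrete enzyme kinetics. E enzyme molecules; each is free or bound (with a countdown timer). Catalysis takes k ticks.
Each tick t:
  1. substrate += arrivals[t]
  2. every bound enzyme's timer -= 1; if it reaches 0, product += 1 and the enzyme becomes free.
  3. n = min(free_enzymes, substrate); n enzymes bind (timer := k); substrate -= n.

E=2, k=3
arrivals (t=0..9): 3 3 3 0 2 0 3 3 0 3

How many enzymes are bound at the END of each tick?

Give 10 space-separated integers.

Answer: 2 2 2 2 2 2 2 2 2 2

Derivation:
t=0: arr=3 -> substrate=1 bound=2 product=0
t=1: arr=3 -> substrate=4 bound=2 product=0
t=2: arr=3 -> substrate=7 bound=2 product=0
t=3: arr=0 -> substrate=5 bound=2 product=2
t=4: arr=2 -> substrate=7 bound=2 product=2
t=5: arr=0 -> substrate=7 bound=2 product=2
t=6: arr=3 -> substrate=8 bound=2 product=4
t=7: arr=3 -> substrate=11 bound=2 product=4
t=8: arr=0 -> substrate=11 bound=2 product=4
t=9: arr=3 -> substrate=12 bound=2 product=6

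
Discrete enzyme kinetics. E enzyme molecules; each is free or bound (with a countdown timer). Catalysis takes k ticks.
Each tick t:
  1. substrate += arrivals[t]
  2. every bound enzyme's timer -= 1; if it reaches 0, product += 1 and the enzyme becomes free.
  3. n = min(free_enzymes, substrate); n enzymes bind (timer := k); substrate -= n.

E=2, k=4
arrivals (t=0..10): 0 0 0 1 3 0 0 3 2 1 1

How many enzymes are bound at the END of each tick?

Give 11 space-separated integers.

t=0: arr=0 -> substrate=0 bound=0 product=0
t=1: arr=0 -> substrate=0 bound=0 product=0
t=2: arr=0 -> substrate=0 bound=0 product=0
t=3: arr=1 -> substrate=0 bound=1 product=0
t=4: arr=3 -> substrate=2 bound=2 product=0
t=5: arr=0 -> substrate=2 bound=2 product=0
t=6: arr=0 -> substrate=2 bound=2 product=0
t=7: arr=3 -> substrate=4 bound=2 product=1
t=8: arr=2 -> substrate=5 bound=2 product=2
t=9: arr=1 -> substrate=6 bound=2 product=2
t=10: arr=1 -> substrate=7 bound=2 product=2

Answer: 0 0 0 1 2 2 2 2 2 2 2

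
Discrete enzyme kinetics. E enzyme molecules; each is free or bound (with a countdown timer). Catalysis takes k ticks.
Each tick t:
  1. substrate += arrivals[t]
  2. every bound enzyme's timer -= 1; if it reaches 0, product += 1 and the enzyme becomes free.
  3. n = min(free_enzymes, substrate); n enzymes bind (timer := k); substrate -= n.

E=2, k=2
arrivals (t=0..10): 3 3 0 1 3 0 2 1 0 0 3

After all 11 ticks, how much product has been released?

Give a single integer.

Answer: 10

Derivation:
t=0: arr=3 -> substrate=1 bound=2 product=0
t=1: arr=3 -> substrate=4 bound=2 product=0
t=2: arr=0 -> substrate=2 bound=2 product=2
t=3: arr=1 -> substrate=3 bound=2 product=2
t=4: arr=3 -> substrate=4 bound=2 product=4
t=5: arr=0 -> substrate=4 bound=2 product=4
t=6: arr=2 -> substrate=4 bound=2 product=6
t=7: arr=1 -> substrate=5 bound=2 product=6
t=8: arr=0 -> substrate=3 bound=2 product=8
t=9: arr=0 -> substrate=3 bound=2 product=8
t=10: arr=3 -> substrate=4 bound=2 product=10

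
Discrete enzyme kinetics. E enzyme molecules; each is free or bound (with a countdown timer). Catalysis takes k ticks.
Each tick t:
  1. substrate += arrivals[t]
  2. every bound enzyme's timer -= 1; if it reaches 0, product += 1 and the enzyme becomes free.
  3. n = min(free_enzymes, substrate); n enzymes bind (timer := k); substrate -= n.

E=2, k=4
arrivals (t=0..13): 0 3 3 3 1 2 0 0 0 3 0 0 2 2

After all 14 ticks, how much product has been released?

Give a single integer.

t=0: arr=0 -> substrate=0 bound=0 product=0
t=1: arr=3 -> substrate=1 bound=2 product=0
t=2: arr=3 -> substrate=4 bound=2 product=0
t=3: arr=3 -> substrate=7 bound=2 product=0
t=4: arr=1 -> substrate=8 bound=2 product=0
t=5: arr=2 -> substrate=8 bound=2 product=2
t=6: arr=0 -> substrate=8 bound=2 product=2
t=7: arr=0 -> substrate=8 bound=2 product=2
t=8: arr=0 -> substrate=8 bound=2 product=2
t=9: arr=3 -> substrate=9 bound=2 product=4
t=10: arr=0 -> substrate=9 bound=2 product=4
t=11: arr=0 -> substrate=9 bound=2 product=4
t=12: arr=2 -> substrate=11 bound=2 product=4
t=13: arr=2 -> substrate=11 bound=2 product=6

Answer: 6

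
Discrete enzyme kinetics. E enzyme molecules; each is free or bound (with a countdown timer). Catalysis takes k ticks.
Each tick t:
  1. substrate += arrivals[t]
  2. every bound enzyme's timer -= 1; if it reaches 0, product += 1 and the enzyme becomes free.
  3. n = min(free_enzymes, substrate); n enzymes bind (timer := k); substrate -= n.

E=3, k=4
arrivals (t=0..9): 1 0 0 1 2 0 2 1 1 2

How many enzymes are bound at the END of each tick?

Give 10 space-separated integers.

Answer: 1 1 1 2 3 3 3 3 3 3

Derivation:
t=0: arr=1 -> substrate=0 bound=1 product=0
t=1: arr=0 -> substrate=0 bound=1 product=0
t=2: arr=0 -> substrate=0 bound=1 product=0
t=3: arr=1 -> substrate=0 bound=2 product=0
t=4: arr=2 -> substrate=0 bound=3 product=1
t=5: arr=0 -> substrate=0 bound=3 product=1
t=6: arr=2 -> substrate=2 bound=3 product=1
t=7: arr=1 -> substrate=2 bound=3 product=2
t=8: arr=1 -> substrate=1 bound=3 product=4
t=9: arr=2 -> substrate=3 bound=3 product=4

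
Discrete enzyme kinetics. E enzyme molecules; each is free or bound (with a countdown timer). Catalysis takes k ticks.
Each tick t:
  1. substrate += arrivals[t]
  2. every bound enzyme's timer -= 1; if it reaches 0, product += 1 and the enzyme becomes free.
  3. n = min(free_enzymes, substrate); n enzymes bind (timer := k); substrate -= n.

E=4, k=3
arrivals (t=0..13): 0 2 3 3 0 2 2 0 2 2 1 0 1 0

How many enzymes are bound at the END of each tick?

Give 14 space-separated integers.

Answer: 0 2 4 4 4 4 4 4 4 4 4 4 4 4

Derivation:
t=0: arr=0 -> substrate=0 bound=0 product=0
t=1: arr=2 -> substrate=0 bound=2 product=0
t=2: arr=3 -> substrate=1 bound=4 product=0
t=3: arr=3 -> substrate=4 bound=4 product=0
t=4: arr=0 -> substrate=2 bound=4 product=2
t=5: arr=2 -> substrate=2 bound=4 product=4
t=6: arr=2 -> substrate=4 bound=4 product=4
t=7: arr=0 -> substrate=2 bound=4 product=6
t=8: arr=2 -> substrate=2 bound=4 product=8
t=9: arr=2 -> substrate=4 bound=4 product=8
t=10: arr=1 -> substrate=3 bound=4 product=10
t=11: arr=0 -> substrate=1 bound=4 product=12
t=12: arr=1 -> substrate=2 bound=4 product=12
t=13: arr=0 -> substrate=0 bound=4 product=14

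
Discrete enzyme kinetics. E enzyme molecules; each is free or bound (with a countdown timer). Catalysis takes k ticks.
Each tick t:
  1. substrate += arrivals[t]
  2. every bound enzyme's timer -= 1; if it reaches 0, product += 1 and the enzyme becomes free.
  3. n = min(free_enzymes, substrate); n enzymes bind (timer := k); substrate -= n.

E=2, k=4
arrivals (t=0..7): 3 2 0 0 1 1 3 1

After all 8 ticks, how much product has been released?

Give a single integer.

Answer: 2

Derivation:
t=0: arr=3 -> substrate=1 bound=2 product=0
t=1: arr=2 -> substrate=3 bound=2 product=0
t=2: arr=0 -> substrate=3 bound=2 product=0
t=3: arr=0 -> substrate=3 bound=2 product=0
t=4: arr=1 -> substrate=2 bound=2 product=2
t=5: arr=1 -> substrate=3 bound=2 product=2
t=6: arr=3 -> substrate=6 bound=2 product=2
t=7: arr=1 -> substrate=7 bound=2 product=2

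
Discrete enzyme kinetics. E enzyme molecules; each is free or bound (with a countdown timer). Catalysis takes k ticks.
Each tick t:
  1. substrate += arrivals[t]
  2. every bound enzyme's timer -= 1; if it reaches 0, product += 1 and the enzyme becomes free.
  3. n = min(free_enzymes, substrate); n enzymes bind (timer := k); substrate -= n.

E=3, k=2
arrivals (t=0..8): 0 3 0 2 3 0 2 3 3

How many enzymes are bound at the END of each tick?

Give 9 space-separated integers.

Answer: 0 3 3 2 3 3 3 3 3

Derivation:
t=0: arr=0 -> substrate=0 bound=0 product=0
t=1: arr=3 -> substrate=0 bound=3 product=0
t=2: arr=0 -> substrate=0 bound=3 product=0
t=3: arr=2 -> substrate=0 bound=2 product=3
t=4: arr=3 -> substrate=2 bound=3 product=3
t=5: arr=0 -> substrate=0 bound=3 product=5
t=6: arr=2 -> substrate=1 bound=3 product=6
t=7: arr=3 -> substrate=2 bound=3 product=8
t=8: arr=3 -> substrate=4 bound=3 product=9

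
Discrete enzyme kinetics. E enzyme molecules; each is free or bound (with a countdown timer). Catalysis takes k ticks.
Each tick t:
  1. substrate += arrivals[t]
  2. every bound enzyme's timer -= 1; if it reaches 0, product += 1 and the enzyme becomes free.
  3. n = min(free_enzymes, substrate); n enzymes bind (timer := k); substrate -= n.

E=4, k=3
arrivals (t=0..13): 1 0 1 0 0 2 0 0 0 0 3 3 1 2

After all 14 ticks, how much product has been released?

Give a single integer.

t=0: arr=1 -> substrate=0 bound=1 product=0
t=1: arr=0 -> substrate=0 bound=1 product=0
t=2: arr=1 -> substrate=0 bound=2 product=0
t=3: arr=0 -> substrate=0 bound=1 product=1
t=4: arr=0 -> substrate=0 bound=1 product=1
t=5: arr=2 -> substrate=0 bound=2 product=2
t=6: arr=0 -> substrate=0 bound=2 product=2
t=7: arr=0 -> substrate=0 bound=2 product=2
t=8: arr=0 -> substrate=0 bound=0 product=4
t=9: arr=0 -> substrate=0 bound=0 product=4
t=10: arr=3 -> substrate=0 bound=3 product=4
t=11: arr=3 -> substrate=2 bound=4 product=4
t=12: arr=1 -> substrate=3 bound=4 product=4
t=13: arr=2 -> substrate=2 bound=4 product=7

Answer: 7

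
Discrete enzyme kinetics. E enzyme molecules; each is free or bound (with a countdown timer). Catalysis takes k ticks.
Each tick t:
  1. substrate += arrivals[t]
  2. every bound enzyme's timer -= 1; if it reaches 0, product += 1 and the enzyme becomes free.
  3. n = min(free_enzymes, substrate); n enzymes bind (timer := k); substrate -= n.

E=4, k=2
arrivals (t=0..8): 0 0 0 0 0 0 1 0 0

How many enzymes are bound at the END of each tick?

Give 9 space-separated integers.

t=0: arr=0 -> substrate=0 bound=0 product=0
t=1: arr=0 -> substrate=0 bound=0 product=0
t=2: arr=0 -> substrate=0 bound=0 product=0
t=3: arr=0 -> substrate=0 bound=0 product=0
t=4: arr=0 -> substrate=0 bound=0 product=0
t=5: arr=0 -> substrate=0 bound=0 product=0
t=6: arr=1 -> substrate=0 bound=1 product=0
t=7: arr=0 -> substrate=0 bound=1 product=0
t=8: arr=0 -> substrate=0 bound=0 product=1

Answer: 0 0 0 0 0 0 1 1 0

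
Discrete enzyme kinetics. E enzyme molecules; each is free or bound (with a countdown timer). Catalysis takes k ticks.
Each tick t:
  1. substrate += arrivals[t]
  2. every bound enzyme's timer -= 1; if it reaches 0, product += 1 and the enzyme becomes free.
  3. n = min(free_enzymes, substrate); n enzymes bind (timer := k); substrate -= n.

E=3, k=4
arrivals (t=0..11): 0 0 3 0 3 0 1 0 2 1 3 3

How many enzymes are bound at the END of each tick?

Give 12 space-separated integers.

t=0: arr=0 -> substrate=0 bound=0 product=0
t=1: arr=0 -> substrate=0 bound=0 product=0
t=2: arr=3 -> substrate=0 bound=3 product=0
t=3: arr=0 -> substrate=0 bound=3 product=0
t=4: arr=3 -> substrate=3 bound=3 product=0
t=5: arr=0 -> substrate=3 bound=3 product=0
t=6: arr=1 -> substrate=1 bound=3 product=3
t=7: arr=0 -> substrate=1 bound=3 product=3
t=8: arr=2 -> substrate=3 bound=3 product=3
t=9: arr=1 -> substrate=4 bound=3 product=3
t=10: arr=3 -> substrate=4 bound=3 product=6
t=11: arr=3 -> substrate=7 bound=3 product=6

Answer: 0 0 3 3 3 3 3 3 3 3 3 3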